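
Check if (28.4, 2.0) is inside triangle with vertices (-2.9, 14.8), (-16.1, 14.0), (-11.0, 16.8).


Cross products: AB x AP = 194, BC x BP = -185.8, CA x CP = -41.08
All same sign? no

No, outside


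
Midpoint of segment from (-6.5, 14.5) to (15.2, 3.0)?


M = (((-6.5)+15.2)/2, (14.5+3)/2)
= (4.35, 8.75)

(4.35, 8.75)


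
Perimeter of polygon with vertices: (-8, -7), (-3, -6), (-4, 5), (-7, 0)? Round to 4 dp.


Sides: (-8, -7)->(-3, -6): sqrt(26) = 5.09902, (-3, -6)->(-4, 5): sqrt(122) = 11.045361, (-4, 5)->(-7, 0): sqrt(34) = 5.830952, (-7, 0)->(-8, -7): sqrt(50) = 7.071068
Sum = 29.046401
Perimeter = 29.0464

29.0464


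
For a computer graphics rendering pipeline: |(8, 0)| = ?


|u| = sqrt(8^2 + 0^2) = sqrt(64) = 8

8


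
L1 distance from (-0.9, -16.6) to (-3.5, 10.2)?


|(-0.9)-(-3.5)| + |(-16.6)-10.2| = 2.6 + 26.8 = 29.4

29.4


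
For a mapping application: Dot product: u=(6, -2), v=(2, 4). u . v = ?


u . v = u_x*v_x + u_y*v_y = 6*2 + (-2)*4
= 12 + (-8) = 4

4


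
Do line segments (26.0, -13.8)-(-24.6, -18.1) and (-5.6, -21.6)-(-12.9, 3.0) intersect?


Cross products: d1=-834.3, d2=441.85, d3=258.8, d4=-1017.35
d1*d2 < 0 and d3*d4 < 0? yes

Yes, they intersect


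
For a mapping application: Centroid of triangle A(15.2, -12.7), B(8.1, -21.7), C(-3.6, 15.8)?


Centroid = ((x_A+x_B+x_C)/3, (y_A+y_B+y_C)/3)
= ((15.2+8.1+(-3.6))/3, ((-12.7)+(-21.7)+15.8)/3)
= (6.5667, -6.2)

(6.5667, -6.2)


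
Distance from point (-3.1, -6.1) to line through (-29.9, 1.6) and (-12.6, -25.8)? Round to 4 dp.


|cross product| = 601.11
|line direction| = sqrt(1050.05) = 32.4045
Distance = 601.11/sqrt(1050.05) = 18.5502

18.5502


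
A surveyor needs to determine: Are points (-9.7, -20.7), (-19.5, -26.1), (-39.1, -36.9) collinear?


Cross product: ((-19.5)-(-9.7))*((-36.9)-(-20.7)) - ((-26.1)-(-20.7))*((-39.1)-(-9.7))
= 0

Yes, collinear


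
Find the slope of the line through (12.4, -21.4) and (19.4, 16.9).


slope = (y2-y1)/(x2-x1) = (16.9-(-21.4))/(19.4-12.4) = 38.3/7 = 5.4714

5.4714


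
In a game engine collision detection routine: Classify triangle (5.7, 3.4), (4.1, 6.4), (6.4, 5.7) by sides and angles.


Side lengths squared: AB^2=11.56, BC^2=5.78, CA^2=5.78
Sorted: [5.78, 5.78, 11.56]
By sides: Isosceles, By angles: Right

Isosceles, Right


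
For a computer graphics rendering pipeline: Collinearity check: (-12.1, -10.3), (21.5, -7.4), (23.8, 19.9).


Cross product: (21.5-(-12.1))*(19.9-(-10.3)) - ((-7.4)-(-10.3))*(23.8-(-12.1))
= 910.61

No, not collinear


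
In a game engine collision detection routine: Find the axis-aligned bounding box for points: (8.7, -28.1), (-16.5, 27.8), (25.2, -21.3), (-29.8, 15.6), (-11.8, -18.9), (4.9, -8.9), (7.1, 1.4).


x range: [-29.8, 25.2]
y range: [-28.1, 27.8]
Bounding box: (-29.8,-28.1) to (25.2,27.8)

(-29.8,-28.1) to (25.2,27.8)


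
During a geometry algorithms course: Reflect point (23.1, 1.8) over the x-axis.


Reflection over x-axis: (x,y) -> (x,-y)
(23.1, 1.8) -> (23.1, -1.8)

(23.1, -1.8)


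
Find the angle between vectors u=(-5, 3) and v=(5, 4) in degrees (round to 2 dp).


u.v = -13, |u| = sqrt(34) = 5.831, |v| = sqrt(41) = 6.4031
cos(theta) = u.v/(|u||v|) = -13/sqrt(1394) = -0.348187
theta = acos(-0.348187) = 110.38 degrees

110.38 degrees


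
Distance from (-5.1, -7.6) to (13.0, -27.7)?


dx=18.1, dy=-20.1
d^2 = 18.1^2 + (-20.1)^2 = 731.62
d = sqrt(731.62) = 27.0485

27.0485


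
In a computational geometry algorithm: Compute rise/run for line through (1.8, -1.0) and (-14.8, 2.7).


slope = (y2-y1)/(x2-x1) = (2.7-(-1))/((-14.8)-1.8) = 3.7/(-16.6) = -0.2229

-0.2229


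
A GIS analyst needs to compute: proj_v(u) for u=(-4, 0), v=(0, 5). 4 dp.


u.v = 0, |v| = sqrt(25) = 5
Scalar projection = u.v / |v| = 0 / sqrt(25) = 0

0


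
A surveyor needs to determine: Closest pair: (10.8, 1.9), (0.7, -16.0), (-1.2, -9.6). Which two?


d(P0,P1) = 20.5529, d(P0,P2) = 16.6208, d(P1,P2) = 6.6761
Closest: P1 and P2

Closest pair: (0.7, -16.0) and (-1.2, -9.6), distance = 6.6761


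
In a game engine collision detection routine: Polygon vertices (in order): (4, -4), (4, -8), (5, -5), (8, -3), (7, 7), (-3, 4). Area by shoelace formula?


Shoelace sum: (4*(-8) - 4*(-4)) + (4*(-5) - 5*(-8)) + (5*(-3) - 8*(-5)) + (8*7 - 7*(-3)) + (7*4 - (-3)*7) + ((-3)*(-4) - 4*4)
= 151
Area = |151|/2 = 75.5

75.5


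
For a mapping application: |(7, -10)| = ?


|u| = sqrt(7^2 + (-10)^2) = sqrt(149) = 12.2066

12.2066


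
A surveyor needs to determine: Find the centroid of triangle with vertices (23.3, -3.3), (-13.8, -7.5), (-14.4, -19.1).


Centroid = ((x_A+x_B+x_C)/3, (y_A+y_B+y_C)/3)
= ((23.3+(-13.8)+(-14.4))/3, ((-3.3)+(-7.5)+(-19.1))/3)
= (-1.6333, -9.9667)

(-1.6333, -9.9667)


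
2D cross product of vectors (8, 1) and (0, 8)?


u x v = u_x*v_y - u_y*v_x = 8*8 - 1*0
= 64 - 0 = 64

64


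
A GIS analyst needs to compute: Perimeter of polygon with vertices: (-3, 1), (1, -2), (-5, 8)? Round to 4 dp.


Sides: (-3, 1)->(1, -2): sqrt(25) = 5, (1, -2)->(-5, 8): sqrt(136) = 11.661904, (-5, 8)->(-3, 1): sqrt(53) = 7.28011
Sum = 23.942014
Perimeter = 23.942

23.942


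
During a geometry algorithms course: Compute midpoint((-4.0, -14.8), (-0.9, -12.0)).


M = (((-4)+(-0.9))/2, ((-14.8)+(-12))/2)
= (-2.45, -13.4)

(-2.45, -13.4)


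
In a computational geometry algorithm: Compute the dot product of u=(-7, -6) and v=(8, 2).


u . v = u_x*v_x + u_y*v_y = (-7)*8 + (-6)*2
= (-56) + (-12) = -68

-68


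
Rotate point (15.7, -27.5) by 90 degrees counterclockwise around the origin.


90° CCW: (x,y) -> (-y, x)
(15.7,-27.5) -> (27.5, 15.7)

(27.5, 15.7)


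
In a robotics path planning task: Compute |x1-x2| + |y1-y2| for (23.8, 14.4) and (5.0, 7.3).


|23.8-5| + |14.4-7.3| = 18.8 + 7.1 = 25.9

25.9


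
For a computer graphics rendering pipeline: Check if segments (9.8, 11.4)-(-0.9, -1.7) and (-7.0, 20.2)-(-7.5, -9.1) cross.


Cross products: d1=496.64, d2=189.68, d3=-314.24, d4=-7.28
d1*d2 < 0 and d3*d4 < 0? no

No, they don't intersect


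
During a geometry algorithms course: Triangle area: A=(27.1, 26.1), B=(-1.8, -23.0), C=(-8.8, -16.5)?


Area = |x_A(y_B-y_C) + x_B(y_C-y_A) + x_C(y_A-y_B)|/2
= |(-176.15) + 76.68 + (-432.08)|/2
= 531.55/2 = 265.775

265.775


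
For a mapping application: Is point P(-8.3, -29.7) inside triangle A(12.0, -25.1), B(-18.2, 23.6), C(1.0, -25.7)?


Cross products: AB x AP = 1127.53, BC x BP = -535.29, CA x CP = -38.42
All same sign? no

No, outside


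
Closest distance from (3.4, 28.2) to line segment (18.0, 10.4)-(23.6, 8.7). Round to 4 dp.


Project P onto AB: t = 0 (clamped to [0,1])
Closest point on segment: (18, 10.4)
Distance: 23.0217

23.0217


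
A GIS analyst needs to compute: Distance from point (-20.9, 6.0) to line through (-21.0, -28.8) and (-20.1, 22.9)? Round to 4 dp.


|cross product| = 26.15
|line direction| = sqrt(2673.7) = 51.7078
Distance = 26.15/sqrt(2673.7) = 0.5057

0.5057


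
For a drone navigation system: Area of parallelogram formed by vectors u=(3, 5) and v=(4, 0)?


|u x v| = |3*0 - 5*4|
= |0 - 20| = 20

20


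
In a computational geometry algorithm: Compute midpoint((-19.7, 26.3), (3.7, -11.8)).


M = (((-19.7)+3.7)/2, (26.3+(-11.8))/2)
= (-8, 7.25)

(-8, 7.25)


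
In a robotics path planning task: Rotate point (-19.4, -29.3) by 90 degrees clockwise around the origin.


90° CW: (x,y) -> (y, -x)
(-19.4,-29.3) -> (-29.3, 19.4)

(-29.3, 19.4)


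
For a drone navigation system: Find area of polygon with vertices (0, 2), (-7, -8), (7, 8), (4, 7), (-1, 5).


Shoelace sum: (0*(-8) - (-7)*2) + ((-7)*8 - 7*(-8)) + (7*7 - 4*8) + (4*5 - (-1)*7) + ((-1)*2 - 0*5)
= 56
Area = |56|/2 = 28

28


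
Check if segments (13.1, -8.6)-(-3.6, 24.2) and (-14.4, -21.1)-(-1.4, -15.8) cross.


Cross products: d1=16.75, d2=531.66, d3=1110.75, d4=595.84
d1*d2 < 0 and d3*d4 < 0? no

No, they don't intersect


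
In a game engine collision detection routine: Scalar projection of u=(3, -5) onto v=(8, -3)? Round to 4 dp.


u.v = 39, |v| = sqrt(73) = 8.544
Scalar projection = u.v / |v| = 39 / sqrt(73) = 4.5646

4.5646


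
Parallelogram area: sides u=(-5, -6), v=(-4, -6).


|u x v| = |(-5)*(-6) - (-6)*(-4)|
= |30 - 24| = 6

6


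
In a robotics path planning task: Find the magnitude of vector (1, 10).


|u| = sqrt(1^2 + 10^2) = sqrt(101) = 10.0499

10.0499


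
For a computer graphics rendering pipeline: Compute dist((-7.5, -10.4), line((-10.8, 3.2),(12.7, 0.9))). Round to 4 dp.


|cross product| = 312.01
|line direction| = sqrt(557.54) = 23.6123
Distance = 312.01/sqrt(557.54) = 13.2139

13.2139


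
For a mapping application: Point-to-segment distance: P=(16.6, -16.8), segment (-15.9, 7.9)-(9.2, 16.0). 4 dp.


Project P onto AB: t = 0.8851 (clamped to [0,1])
Closest point on segment: (6.3155, 15.0692)
Distance: 33.4875

33.4875


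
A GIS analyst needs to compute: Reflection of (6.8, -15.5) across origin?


Reflection over origin: (x,y) -> (-x,-y)
(6.8, -15.5) -> (-6.8, 15.5)

(-6.8, 15.5)


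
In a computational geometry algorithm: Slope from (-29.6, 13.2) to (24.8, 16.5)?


slope = (y2-y1)/(x2-x1) = (16.5-13.2)/(24.8-(-29.6)) = 3.3/54.4 = 0.0607

0.0607


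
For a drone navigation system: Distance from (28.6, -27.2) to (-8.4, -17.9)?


dx=-37, dy=9.3
d^2 = (-37)^2 + 9.3^2 = 1455.49
d = sqrt(1455.49) = 38.1509

38.1509


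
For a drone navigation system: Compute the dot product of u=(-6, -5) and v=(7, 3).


u . v = u_x*v_x + u_y*v_y = (-6)*7 + (-5)*3
= (-42) + (-15) = -57

-57


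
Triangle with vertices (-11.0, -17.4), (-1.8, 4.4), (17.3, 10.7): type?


Side lengths squared: AB^2=559.88, BC^2=404.5, CA^2=1590.5
Sorted: [404.5, 559.88, 1590.5]
By sides: Scalene, By angles: Obtuse

Scalene, Obtuse


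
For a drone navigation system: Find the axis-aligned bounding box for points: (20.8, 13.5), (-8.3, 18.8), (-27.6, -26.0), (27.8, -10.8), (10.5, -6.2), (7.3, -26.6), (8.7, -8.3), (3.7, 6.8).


x range: [-27.6, 27.8]
y range: [-26.6, 18.8]
Bounding box: (-27.6,-26.6) to (27.8,18.8)

(-27.6,-26.6) to (27.8,18.8)


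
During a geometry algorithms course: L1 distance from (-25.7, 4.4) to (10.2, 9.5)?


|(-25.7)-10.2| + |4.4-9.5| = 35.9 + 5.1 = 41

41


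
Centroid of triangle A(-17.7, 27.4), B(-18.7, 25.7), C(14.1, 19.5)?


Centroid = ((x_A+x_B+x_C)/3, (y_A+y_B+y_C)/3)
= (((-17.7)+(-18.7)+14.1)/3, (27.4+25.7+19.5)/3)
= (-7.4333, 24.2)

(-7.4333, 24.2)


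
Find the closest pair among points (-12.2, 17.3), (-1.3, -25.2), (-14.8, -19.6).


d(P0,P1) = 43.8755, d(P0,P2) = 36.9915, d(P1,P2) = 14.6154
Closest: P1 and P2

Closest pair: (-1.3, -25.2) and (-14.8, -19.6), distance = 14.6154


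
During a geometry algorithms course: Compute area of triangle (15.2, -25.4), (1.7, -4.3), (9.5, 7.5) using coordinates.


Area = |x_A(y_B-y_C) + x_B(y_C-y_A) + x_C(y_A-y_B)|/2
= |(-179.36) + 55.93 + (-200.45)|/2
= 323.88/2 = 161.94

161.94


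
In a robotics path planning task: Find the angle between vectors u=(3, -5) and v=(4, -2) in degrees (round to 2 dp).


u.v = 22, |u| = sqrt(34) = 5.831, |v| = sqrt(20) = 4.4721
cos(theta) = u.v/(|u||v|) = 22/sqrt(680) = 0.843661
theta = acos(0.843661) = 32.47 degrees

32.47 degrees


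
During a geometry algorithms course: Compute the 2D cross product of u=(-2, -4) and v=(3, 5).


u x v = u_x*v_y - u_y*v_x = (-2)*5 - (-4)*3
= (-10) - (-12) = 2

2


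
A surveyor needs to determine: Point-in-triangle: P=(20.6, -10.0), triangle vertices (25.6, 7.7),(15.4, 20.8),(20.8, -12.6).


Cross products: AB x AP = 246.04, BC x BP = 7.36, CA x CP = 16.54
All same sign? yes

Yes, inside


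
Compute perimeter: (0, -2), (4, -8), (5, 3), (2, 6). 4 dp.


Sides: (0, -2)->(4, -8): sqrt(52) = 7.211103, (4, -8)->(5, 3): sqrt(122) = 11.045361, (5, 3)->(2, 6): sqrt(18) = 4.242641, (2, 6)->(0, -2): sqrt(68) = 8.246211
Sum = 30.745316
Perimeter = 30.7453

30.7453


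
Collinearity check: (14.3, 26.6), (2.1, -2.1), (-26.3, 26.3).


Cross product: (2.1-14.3)*(26.3-26.6) - ((-2.1)-26.6)*((-26.3)-14.3)
= -1161.56

No, not collinear


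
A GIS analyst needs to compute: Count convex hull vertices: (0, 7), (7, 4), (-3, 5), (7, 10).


Convex hull vertices (CCW): (-3, 5), (7, 4), (7, 10), (0, 7)
Count = 4

4


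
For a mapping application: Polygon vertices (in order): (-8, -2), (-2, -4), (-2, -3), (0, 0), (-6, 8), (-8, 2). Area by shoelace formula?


Shoelace sum: ((-8)*(-4) - (-2)*(-2)) + ((-2)*(-3) - (-2)*(-4)) + ((-2)*0 - 0*(-3)) + (0*8 - (-6)*0) + ((-6)*2 - (-8)*8) + ((-8)*(-2) - (-8)*2)
= 110
Area = |110|/2 = 55

55


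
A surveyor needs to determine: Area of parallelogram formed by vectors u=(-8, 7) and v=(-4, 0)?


|u x v| = |(-8)*0 - 7*(-4)|
= |0 - (-28)| = 28

28


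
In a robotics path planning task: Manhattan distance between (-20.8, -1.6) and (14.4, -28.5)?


|(-20.8)-14.4| + |(-1.6)-(-28.5)| = 35.2 + 26.9 = 62.1

62.1


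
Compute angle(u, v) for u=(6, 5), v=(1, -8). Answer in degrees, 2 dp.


u.v = -34, |u| = sqrt(61) = 7.8102, |v| = sqrt(65) = 8.0623
cos(theta) = u.v/(|u||v|) = -34/sqrt(3965) = -0.539955
theta = acos(-0.539955) = 122.68 degrees

122.68 degrees


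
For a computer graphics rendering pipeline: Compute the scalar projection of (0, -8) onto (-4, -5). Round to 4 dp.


u.v = 40, |v| = sqrt(41) = 6.4031
Scalar projection = u.v / |v| = 40 / sqrt(41) = 6.247

6.247


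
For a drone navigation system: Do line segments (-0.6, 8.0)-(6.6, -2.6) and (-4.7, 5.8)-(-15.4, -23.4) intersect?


Cross products: d1=96.18, d2=419.84, d3=-59.3, d4=-382.96
d1*d2 < 0 and d3*d4 < 0? no

No, they don't intersect


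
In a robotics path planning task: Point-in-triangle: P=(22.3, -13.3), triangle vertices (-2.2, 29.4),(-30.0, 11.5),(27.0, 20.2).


Cross products: AB x AP = 1625.61, BC x BP = -1868.61, CA x CP = 1021.44
All same sign? no

No, outside


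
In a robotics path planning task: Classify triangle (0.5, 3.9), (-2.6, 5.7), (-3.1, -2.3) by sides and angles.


Side lengths squared: AB^2=12.85, BC^2=64.25, CA^2=51.4
Sorted: [12.85, 51.4, 64.25]
By sides: Scalene, By angles: Right

Scalene, Right


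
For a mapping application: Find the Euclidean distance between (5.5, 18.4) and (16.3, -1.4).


dx=10.8, dy=-19.8
d^2 = 10.8^2 + (-19.8)^2 = 508.68
d = sqrt(508.68) = 22.5539

22.5539


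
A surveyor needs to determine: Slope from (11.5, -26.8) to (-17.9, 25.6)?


slope = (y2-y1)/(x2-x1) = (25.6-(-26.8))/((-17.9)-11.5) = 52.4/(-29.4) = -1.7823

-1.7823


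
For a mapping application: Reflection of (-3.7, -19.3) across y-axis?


Reflection over y-axis: (x,y) -> (-x,y)
(-3.7, -19.3) -> (3.7, -19.3)

(3.7, -19.3)


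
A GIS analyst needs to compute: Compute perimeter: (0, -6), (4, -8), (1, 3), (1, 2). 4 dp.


Sides: (0, -6)->(4, -8): sqrt(20) = 4.472136, (4, -8)->(1, 3): sqrt(130) = 11.401754, (1, 3)->(1, 2): sqrt(1) = 1, (1, 2)->(0, -6): sqrt(65) = 8.062258
Sum = 24.936148
Perimeter = 24.9361

24.9361


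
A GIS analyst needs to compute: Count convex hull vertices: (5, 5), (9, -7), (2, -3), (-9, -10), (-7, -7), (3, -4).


Convex hull vertices (CCW): (-9, -10), (9, -7), (5, 5), (-7, -7)
Count = 4

4


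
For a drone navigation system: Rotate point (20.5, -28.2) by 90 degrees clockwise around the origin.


90° CW: (x,y) -> (y, -x)
(20.5,-28.2) -> (-28.2, -20.5)

(-28.2, -20.5)


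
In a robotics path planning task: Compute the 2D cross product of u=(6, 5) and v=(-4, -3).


u x v = u_x*v_y - u_y*v_x = 6*(-3) - 5*(-4)
= (-18) - (-20) = 2

2


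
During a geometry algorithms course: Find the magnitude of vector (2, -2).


|u| = sqrt(2^2 + (-2)^2) = sqrt(8) = 2.8284

2.8284


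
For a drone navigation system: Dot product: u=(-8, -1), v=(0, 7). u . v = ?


u . v = u_x*v_x + u_y*v_y = (-8)*0 + (-1)*7
= 0 + (-7) = -7

-7


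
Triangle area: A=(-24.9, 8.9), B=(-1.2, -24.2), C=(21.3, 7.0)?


Area = |x_A(y_B-y_C) + x_B(y_C-y_A) + x_C(y_A-y_B)|/2
= |776.88 + 2.28 + 705.03|/2
= 1484.19/2 = 742.095

742.095


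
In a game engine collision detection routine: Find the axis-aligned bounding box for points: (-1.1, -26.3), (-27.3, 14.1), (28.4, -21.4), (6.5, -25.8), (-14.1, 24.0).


x range: [-27.3, 28.4]
y range: [-26.3, 24]
Bounding box: (-27.3,-26.3) to (28.4,24)

(-27.3,-26.3) to (28.4,24)


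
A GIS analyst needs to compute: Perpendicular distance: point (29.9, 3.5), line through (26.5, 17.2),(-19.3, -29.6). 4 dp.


|cross product| = 786.58
|line direction| = sqrt(4287.88) = 65.4819
Distance = 786.58/sqrt(4287.88) = 12.0122

12.0122


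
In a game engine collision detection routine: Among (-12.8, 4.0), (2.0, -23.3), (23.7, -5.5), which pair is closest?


d(P0,P1) = 31.0537, d(P0,P2) = 37.716, d(P1,P2) = 28.0665
Closest: P1 and P2

Closest pair: (2.0, -23.3) and (23.7, -5.5), distance = 28.0665


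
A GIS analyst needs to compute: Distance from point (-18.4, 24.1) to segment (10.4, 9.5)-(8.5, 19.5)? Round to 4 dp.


Project P onto AB: t = 1 (clamped to [0,1])
Closest point on segment: (8.5, 19.5)
Distance: 27.2905

27.2905


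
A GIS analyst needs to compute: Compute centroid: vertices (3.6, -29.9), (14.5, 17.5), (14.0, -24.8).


Centroid = ((x_A+x_B+x_C)/3, (y_A+y_B+y_C)/3)
= ((3.6+14.5+14)/3, ((-29.9)+17.5+(-24.8))/3)
= (10.7, -12.4)

(10.7, -12.4)


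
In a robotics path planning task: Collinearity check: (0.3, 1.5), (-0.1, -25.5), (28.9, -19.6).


Cross product: ((-0.1)-0.3)*((-19.6)-1.5) - ((-25.5)-1.5)*(28.9-0.3)
= 780.64

No, not collinear


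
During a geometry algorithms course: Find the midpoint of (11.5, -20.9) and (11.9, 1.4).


M = ((11.5+11.9)/2, ((-20.9)+1.4)/2)
= (11.7, -9.75)

(11.7, -9.75)


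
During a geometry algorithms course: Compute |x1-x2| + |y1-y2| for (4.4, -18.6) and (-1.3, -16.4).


|4.4-(-1.3)| + |(-18.6)-(-16.4)| = 5.7 + 2.2 = 7.9

7.9


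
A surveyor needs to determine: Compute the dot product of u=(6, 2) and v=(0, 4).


u . v = u_x*v_x + u_y*v_y = 6*0 + 2*4
= 0 + 8 = 8

8


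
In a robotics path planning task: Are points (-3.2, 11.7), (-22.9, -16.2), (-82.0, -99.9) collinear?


Cross product: ((-22.9)-(-3.2))*((-99.9)-11.7) - ((-16.2)-11.7)*((-82)-(-3.2))
= 0

Yes, collinear


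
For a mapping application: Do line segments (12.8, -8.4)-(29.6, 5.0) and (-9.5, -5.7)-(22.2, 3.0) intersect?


Cross products: d1=-279.6, d2=-0.98, d3=344.18, d4=65.56
d1*d2 < 0 and d3*d4 < 0? no

No, they don't intersect


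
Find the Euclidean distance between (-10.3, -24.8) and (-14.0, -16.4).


dx=-3.7, dy=8.4
d^2 = (-3.7)^2 + 8.4^2 = 84.25
d = sqrt(84.25) = 9.1788

9.1788


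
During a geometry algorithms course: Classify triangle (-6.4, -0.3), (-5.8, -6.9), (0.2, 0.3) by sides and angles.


Side lengths squared: AB^2=43.92, BC^2=87.84, CA^2=43.92
Sorted: [43.92, 43.92, 87.84]
By sides: Isosceles, By angles: Right

Isosceles, Right


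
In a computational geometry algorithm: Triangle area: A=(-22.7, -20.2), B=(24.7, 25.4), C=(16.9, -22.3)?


Area = |x_A(y_B-y_C) + x_B(y_C-y_A) + x_C(y_A-y_B)|/2
= |(-1082.79) + (-51.87) + (-770.64)|/2
= 1905.3/2 = 952.65

952.65


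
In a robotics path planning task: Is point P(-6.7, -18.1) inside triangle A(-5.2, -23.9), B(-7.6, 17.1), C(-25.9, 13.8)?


Cross products: AB x AP = 47.58, BC x BP = 647.13, CA x CP = 63.51
All same sign? yes

Yes, inside


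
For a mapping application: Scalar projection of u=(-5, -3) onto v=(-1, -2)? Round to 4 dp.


u.v = 11, |v| = sqrt(5) = 2.2361
Scalar projection = u.v / |v| = 11 / sqrt(5) = 4.9193

4.9193


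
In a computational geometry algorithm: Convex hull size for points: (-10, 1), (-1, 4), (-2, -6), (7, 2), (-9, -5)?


Convex hull vertices (CCW): (-10, 1), (-9, -5), (-2, -6), (7, 2), (-1, 4)
Count = 5

5


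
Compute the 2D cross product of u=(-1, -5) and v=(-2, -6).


u x v = u_x*v_y - u_y*v_x = (-1)*(-6) - (-5)*(-2)
= 6 - 10 = -4

-4


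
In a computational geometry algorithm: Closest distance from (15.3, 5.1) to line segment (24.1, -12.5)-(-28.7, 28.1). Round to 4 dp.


Project P onto AB: t = 0.2658 (clamped to [0,1])
Closest point on segment: (10.0651, -1.708)
Distance: 8.588

8.588


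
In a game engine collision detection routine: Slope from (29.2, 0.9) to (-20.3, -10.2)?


slope = (y2-y1)/(x2-x1) = ((-10.2)-0.9)/((-20.3)-29.2) = (-11.1)/(-49.5) = 0.2242

0.2242


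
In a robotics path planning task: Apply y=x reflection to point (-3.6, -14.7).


Reflection over y=x: (x,y) -> (y,x)
(-3.6, -14.7) -> (-14.7, -3.6)

(-14.7, -3.6)


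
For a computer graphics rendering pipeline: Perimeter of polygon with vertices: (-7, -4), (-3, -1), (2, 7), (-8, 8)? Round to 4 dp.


Sides: (-7, -4)->(-3, -1): sqrt(25) = 5, (-3, -1)->(2, 7): sqrt(89) = 9.433981, (2, 7)->(-8, 8): sqrt(101) = 10.049876, (-8, 8)->(-7, -4): sqrt(145) = 12.041595
Sum = 36.525452
Perimeter = 36.5255

36.5255


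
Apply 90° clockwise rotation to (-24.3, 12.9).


90° CW: (x,y) -> (y, -x)
(-24.3,12.9) -> (12.9, 24.3)

(12.9, 24.3)


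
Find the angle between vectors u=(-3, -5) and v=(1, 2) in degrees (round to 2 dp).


u.v = -13, |u| = sqrt(34) = 5.831, |v| = sqrt(5) = 2.2361
cos(theta) = u.v/(|u||v|) = -13/sqrt(170) = -0.997054
theta = acos(-0.997054) = 175.6 degrees

175.6 degrees


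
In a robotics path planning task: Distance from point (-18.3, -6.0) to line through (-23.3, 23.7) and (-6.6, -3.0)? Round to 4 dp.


|cross product| = 362.49
|line direction| = sqrt(991.78) = 31.4925
Distance = 362.49/sqrt(991.78) = 11.5103

11.5103


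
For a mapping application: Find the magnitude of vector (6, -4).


|u| = sqrt(6^2 + (-4)^2) = sqrt(52) = 7.2111

7.2111


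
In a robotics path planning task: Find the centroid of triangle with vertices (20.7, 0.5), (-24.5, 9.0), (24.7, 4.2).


Centroid = ((x_A+x_B+x_C)/3, (y_A+y_B+y_C)/3)
= ((20.7+(-24.5)+24.7)/3, (0.5+9+4.2)/3)
= (6.9667, 4.5667)

(6.9667, 4.5667)


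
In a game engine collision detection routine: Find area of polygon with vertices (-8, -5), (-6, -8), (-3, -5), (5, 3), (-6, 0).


Shoelace sum: ((-8)*(-8) - (-6)*(-5)) + ((-6)*(-5) - (-3)*(-8)) + ((-3)*3 - 5*(-5)) + (5*0 - (-6)*3) + ((-6)*(-5) - (-8)*0)
= 104
Area = |104|/2 = 52

52


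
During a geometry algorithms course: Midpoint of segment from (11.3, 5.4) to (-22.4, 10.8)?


M = ((11.3+(-22.4))/2, (5.4+10.8)/2)
= (-5.55, 8.1)

(-5.55, 8.1)


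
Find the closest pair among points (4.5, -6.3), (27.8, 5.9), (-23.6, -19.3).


d(P0,P1) = 26.3008, d(P0,P2) = 30.9614, d(P1,P2) = 57.2451
Closest: P0 and P1

Closest pair: (4.5, -6.3) and (27.8, 5.9), distance = 26.3008


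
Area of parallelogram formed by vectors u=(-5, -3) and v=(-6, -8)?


|u x v| = |(-5)*(-8) - (-3)*(-6)|
= |40 - 18| = 22

22


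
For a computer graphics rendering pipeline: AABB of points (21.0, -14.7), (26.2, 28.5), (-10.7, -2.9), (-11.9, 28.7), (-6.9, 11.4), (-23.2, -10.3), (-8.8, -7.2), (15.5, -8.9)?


x range: [-23.2, 26.2]
y range: [-14.7, 28.7]
Bounding box: (-23.2,-14.7) to (26.2,28.7)

(-23.2,-14.7) to (26.2,28.7)


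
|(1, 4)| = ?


|u| = sqrt(1^2 + 4^2) = sqrt(17) = 4.1231

4.1231


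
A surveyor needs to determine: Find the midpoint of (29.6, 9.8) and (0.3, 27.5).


M = ((29.6+0.3)/2, (9.8+27.5)/2)
= (14.95, 18.65)

(14.95, 18.65)


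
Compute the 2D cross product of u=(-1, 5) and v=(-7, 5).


u x v = u_x*v_y - u_y*v_x = (-1)*5 - 5*(-7)
= (-5) - (-35) = 30

30


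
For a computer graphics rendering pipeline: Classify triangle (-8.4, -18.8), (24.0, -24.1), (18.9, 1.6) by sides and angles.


Side lengths squared: AB^2=1077.85, BC^2=686.5, CA^2=1161.45
Sorted: [686.5, 1077.85, 1161.45]
By sides: Scalene, By angles: Acute

Scalene, Acute


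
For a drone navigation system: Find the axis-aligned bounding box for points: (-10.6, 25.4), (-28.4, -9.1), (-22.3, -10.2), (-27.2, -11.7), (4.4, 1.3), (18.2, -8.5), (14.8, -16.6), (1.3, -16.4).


x range: [-28.4, 18.2]
y range: [-16.6, 25.4]
Bounding box: (-28.4,-16.6) to (18.2,25.4)

(-28.4,-16.6) to (18.2,25.4)


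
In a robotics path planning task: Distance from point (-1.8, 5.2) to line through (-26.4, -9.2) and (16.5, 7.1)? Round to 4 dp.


|cross product| = 216.78
|line direction| = sqrt(2106.1) = 45.8923
Distance = 216.78/sqrt(2106.1) = 4.7237

4.7237


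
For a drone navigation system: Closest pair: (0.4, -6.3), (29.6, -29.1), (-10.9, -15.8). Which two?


d(P0,P1) = 37.047, d(P0,P2) = 14.7628, d(P1,P2) = 42.6279
Closest: P0 and P2

Closest pair: (0.4, -6.3) and (-10.9, -15.8), distance = 14.7628


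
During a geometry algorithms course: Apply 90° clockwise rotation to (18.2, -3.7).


90° CW: (x,y) -> (y, -x)
(18.2,-3.7) -> (-3.7, -18.2)

(-3.7, -18.2)


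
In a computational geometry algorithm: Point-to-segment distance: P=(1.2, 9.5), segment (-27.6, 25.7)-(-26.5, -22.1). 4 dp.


Project P onto AB: t = 0.3526 (clamped to [0,1])
Closest point on segment: (-27.2122, 8.8462)
Distance: 28.4197

28.4197


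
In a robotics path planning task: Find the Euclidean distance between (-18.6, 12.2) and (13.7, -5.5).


dx=32.3, dy=-17.7
d^2 = 32.3^2 + (-17.7)^2 = 1356.58
d = sqrt(1356.58) = 36.8318

36.8318


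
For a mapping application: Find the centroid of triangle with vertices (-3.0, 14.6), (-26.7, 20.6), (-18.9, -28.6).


Centroid = ((x_A+x_B+x_C)/3, (y_A+y_B+y_C)/3)
= (((-3)+(-26.7)+(-18.9))/3, (14.6+20.6+(-28.6))/3)
= (-16.2, 2.2)

(-16.2, 2.2)


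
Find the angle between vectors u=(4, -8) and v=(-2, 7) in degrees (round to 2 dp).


u.v = -64, |u| = sqrt(80) = 8.9443, |v| = sqrt(53) = 7.2801
cos(theta) = u.v/(|u||v|) = -64/sqrt(4240) = -0.982872
theta = acos(-0.982872) = 169.38 degrees

169.38 degrees


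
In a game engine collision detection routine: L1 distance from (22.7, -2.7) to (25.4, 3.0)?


|22.7-25.4| + |(-2.7)-3| = 2.7 + 5.7 = 8.4

8.4


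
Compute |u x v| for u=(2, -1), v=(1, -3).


|u x v| = |2*(-3) - (-1)*1|
= |(-6) - (-1)| = 5

5


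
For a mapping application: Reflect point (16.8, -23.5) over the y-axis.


Reflection over y-axis: (x,y) -> (-x,y)
(16.8, -23.5) -> (-16.8, -23.5)

(-16.8, -23.5)


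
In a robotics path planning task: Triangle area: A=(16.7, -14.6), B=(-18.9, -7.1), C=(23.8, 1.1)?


Area = |x_A(y_B-y_C) + x_B(y_C-y_A) + x_C(y_A-y_B)|/2
= |(-136.94) + (-296.73) + (-178.5)|/2
= 612.17/2 = 306.085

306.085


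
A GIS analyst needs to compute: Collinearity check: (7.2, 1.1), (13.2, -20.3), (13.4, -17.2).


Cross product: (13.2-7.2)*((-17.2)-1.1) - ((-20.3)-1.1)*(13.4-7.2)
= 22.88

No, not collinear


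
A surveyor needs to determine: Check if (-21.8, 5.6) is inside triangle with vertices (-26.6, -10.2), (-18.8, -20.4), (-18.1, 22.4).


Cross products: AB x AP = 172.2, BC x BP = 146.6, CA x CP = 22.18
All same sign? yes

Yes, inside


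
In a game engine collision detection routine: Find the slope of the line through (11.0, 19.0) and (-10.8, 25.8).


slope = (y2-y1)/(x2-x1) = (25.8-19)/((-10.8)-11) = 6.8/(-21.8) = -0.3119

-0.3119


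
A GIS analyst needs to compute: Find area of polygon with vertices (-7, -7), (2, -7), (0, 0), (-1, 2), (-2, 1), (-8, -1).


Shoelace sum: ((-7)*(-7) - 2*(-7)) + (2*0 - 0*(-7)) + (0*2 - (-1)*0) + ((-1)*1 - (-2)*2) + ((-2)*(-1) - (-8)*1) + ((-8)*(-7) - (-7)*(-1))
= 125
Area = |125|/2 = 62.5

62.5


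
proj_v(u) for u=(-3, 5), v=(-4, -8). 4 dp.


u.v = -28, |v| = sqrt(80) = 8.9443
Scalar projection = u.v / |v| = -28 / sqrt(80) = -3.1305

-3.1305


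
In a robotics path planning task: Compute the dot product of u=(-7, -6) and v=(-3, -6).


u . v = u_x*v_x + u_y*v_y = (-7)*(-3) + (-6)*(-6)
= 21 + 36 = 57

57


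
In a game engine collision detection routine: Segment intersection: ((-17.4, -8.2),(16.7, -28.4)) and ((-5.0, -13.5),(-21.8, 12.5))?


Cross products: d1=233.36, d2=-313.88, d3=69.75, d4=616.99
d1*d2 < 0 and d3*d4 < 0? no

No, they don't intersect


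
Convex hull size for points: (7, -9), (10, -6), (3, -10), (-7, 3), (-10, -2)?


Convex hull vertices (CCW): (-10, -2), (3, -10), (7, -9), (10, -6), (-7, 3)
Count = 5

5


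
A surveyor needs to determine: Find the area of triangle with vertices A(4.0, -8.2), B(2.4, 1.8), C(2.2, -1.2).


Area = |x_A(y_B-y_C) + x_B(y_C-y_A) + x_C(y_A-y_B)|/2
= |12 + 16.8 + (-22)|/2
= 6.8/2 = 3.4

3.4


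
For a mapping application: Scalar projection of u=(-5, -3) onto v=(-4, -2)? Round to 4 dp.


u.v = 26, |v| = sqrt(20) = 4.4721
Scalar projection = u.v / |v| = 26 / sqrt(20) = 5.8138

5.8138


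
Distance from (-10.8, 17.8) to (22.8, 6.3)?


dx=33.6, dy=-11.5
d^2 = 33.6^2 + (-11.5)^2 = 1261.21
d = sqrt(1261.21) = 35.5135

35.5135


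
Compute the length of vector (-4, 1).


|u| = sqrt((-4)^2 + 1^2) = sqrt(17) = 4.1231

4.1231


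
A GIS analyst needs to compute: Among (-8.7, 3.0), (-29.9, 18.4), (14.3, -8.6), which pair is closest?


d(P0,P1) = 26.2031, d(P0,P2) = 25.7597, d(P1,P2) = 51.7942
Closest: P0 and P2

Closest pair: (-8.7, 3.0) and (14.3, -8.6), distance = 25.7597


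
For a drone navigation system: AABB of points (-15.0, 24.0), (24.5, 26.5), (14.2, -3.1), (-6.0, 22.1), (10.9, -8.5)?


x range: [-15, 24.5]
y range: [-8.5, 26.5]
Bounding box: (-15,-8.5) to (24.5,26.5)

(-15,-8.5) to (24.5,26.5)


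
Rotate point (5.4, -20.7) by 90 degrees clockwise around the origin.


90° CW: (x,y) -> (y, -x)
(5.4,-20.7) -> (-20.7, -5.4)

(-20.7, -5.4)


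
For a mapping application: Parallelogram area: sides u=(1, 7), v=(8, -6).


|u x v| = |1*(-6) - 7*8|
= |(-6) - 56| = 62

62


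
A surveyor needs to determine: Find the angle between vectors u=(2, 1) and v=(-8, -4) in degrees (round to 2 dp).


u.v = -20, |u| = sqrt(5) = 2.2361, |v| = sqrt(80) = 8.9443
cos(theta) = u.v/(|u||v|) = -20/sqrt(400) = -1
theta = acos(-1) = 180 degrees

180 degrees


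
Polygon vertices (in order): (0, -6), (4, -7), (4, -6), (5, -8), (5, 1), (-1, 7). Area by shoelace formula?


Shoelace sum: (0*(-7) - 4*(-6)) + (4*(-6) - 4*(-7)) + (4*(-8) - 5*(-6)) + (5*1 - 5*(-8)) + (5*7 - (-1)*1) + ((-1)*(-6) - 0*7)
= 113
Area = |113|/2 = 56.5

56.5


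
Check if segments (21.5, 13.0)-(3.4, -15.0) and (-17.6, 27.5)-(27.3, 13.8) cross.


Cross products: d1=-115.38, d2=-1620.55, d3=-1357.25, d4=147.92
d1*d2 < 0 and d3*d4 < 0? no

No, they don't intersect


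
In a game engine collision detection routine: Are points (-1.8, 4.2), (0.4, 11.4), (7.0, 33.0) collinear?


Cross product: (0.4-(-1.8))*(33-4.2) - (11.4-4.2)*(7-(-1.8))
= 0

Yes, collinear


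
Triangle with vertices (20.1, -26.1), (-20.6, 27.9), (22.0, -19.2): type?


Side lengths squared: AB^2=4572.49, BC^2=4033.17, CA^2=51.22
Sorted: [51.22, 4033.17, 4572.49]
By sides: Scalene, By angles: Obtuse

Scalene, Obtuse


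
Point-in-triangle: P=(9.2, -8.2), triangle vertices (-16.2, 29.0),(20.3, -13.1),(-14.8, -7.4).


Cross products: AB x AP = -288.46, BC x BP = -108.72, CA x CP = -872.48
All same sign? yes

Yes, inside


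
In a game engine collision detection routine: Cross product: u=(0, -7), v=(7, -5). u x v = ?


u x v = u_x*v_y - u_y*v_x = 0*(-5) - (-7)*7
= 0 - (-49) = 49

49


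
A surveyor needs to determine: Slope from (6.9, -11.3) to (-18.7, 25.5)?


slope = (y2-y1)/(x2-x1) = (25.5-(-11.3))/((-18.7)-6.9) = 36.8/(-25.6) = -1.4375

-1.4375


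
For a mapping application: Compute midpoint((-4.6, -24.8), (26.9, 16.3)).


M = (((-4.6)+26.9)/2, ((-24.8)+16.3)/2)
= (11.15, -4.25)

(11.15, -4.25)


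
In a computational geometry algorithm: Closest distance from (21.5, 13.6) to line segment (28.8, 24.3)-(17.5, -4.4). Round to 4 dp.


Project P onto AB: t = 0.4095 (clamped to [0,1])
Closest point on segment: (24.1728, 12.5477)
Distance: 2.8725

2.8725


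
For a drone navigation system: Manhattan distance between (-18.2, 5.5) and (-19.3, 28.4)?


|(-18.2)-(-19.3)| + |5.5-28.4| = 1.1 + 22.9 = 24

24


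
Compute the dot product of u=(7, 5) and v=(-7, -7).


u . v = u_x*v_x + u_y*v_y = 7*(-7) + 5*(-7)
= (-49) + (-35) = -84

-84


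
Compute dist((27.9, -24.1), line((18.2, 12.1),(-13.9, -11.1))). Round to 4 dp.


|cross product| = 1387.06
|line direction| = sqrt(1568.65) = 39.6062
Distance = 1387.06/sqrt(1568.65) = 35.0213

35.0213


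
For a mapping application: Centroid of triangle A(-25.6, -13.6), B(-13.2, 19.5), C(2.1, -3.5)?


Centroid = ((x_A+x_B+x_C)/3, (y_A+y_B+y_C)/3)
= (((-25.6)+(-13.2)+2.1)/3, ((-13.6)+19.5+(-3.5))/3)
= (-12.2333, 0.8)

(-12.2333, 0.8)


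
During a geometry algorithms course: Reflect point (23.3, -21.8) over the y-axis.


Reflection over y-axis: (x,y) -> (-x,y)
(23.3, -21.8) -> (-23.3, -21.8)

(-23.3, -21.8)


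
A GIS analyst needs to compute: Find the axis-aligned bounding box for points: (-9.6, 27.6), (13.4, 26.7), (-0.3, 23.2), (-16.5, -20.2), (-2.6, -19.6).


x range: [-16.5, 13.4]
y range: [-20.2, 27.6]
Bounding box: (-16.5,-20.2) to (13.4,27.6)

(-16.5,-20.2) to (13.4,27.6)


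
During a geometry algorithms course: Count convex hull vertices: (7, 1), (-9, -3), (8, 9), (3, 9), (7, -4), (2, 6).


Convex hull vertices (CCW): (-9, -3), (7, -4), (8, 9), (3, 9)
Count = 4

4


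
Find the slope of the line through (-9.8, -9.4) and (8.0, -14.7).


slope = (y2-y1)/(x2-x1) = ((-14.7)-(-9.4))/(8-(-9.8)) = (-5.3)/17.8 = -0.2978

-0.2978


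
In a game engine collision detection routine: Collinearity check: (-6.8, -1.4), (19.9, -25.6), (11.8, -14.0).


Cross product: (19.9-(-6.8))*((-14)-(-1.4)) - ((-25.6)-(-1.4))*(11.8-(-6.8))
= 113.7

No, not collinear


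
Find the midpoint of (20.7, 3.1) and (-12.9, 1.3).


M = ((20.7+(-12.9))/2, (3.1+1.3)/2)
= (3.9, 2.2)

(3.9, 2.2)


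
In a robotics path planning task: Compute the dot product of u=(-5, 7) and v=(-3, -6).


u . v = u_x*v_x + u_y*v_y = (-5)*(-3) + 7*(-6)
= 15 + (-42) = -27

-27


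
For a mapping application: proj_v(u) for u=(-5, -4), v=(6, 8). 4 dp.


u.v = -62, |v| = sqrt(100) = 10
Scalar projection = u.v / |v| = -62 / sqrt(100) = -6.2

-6.2


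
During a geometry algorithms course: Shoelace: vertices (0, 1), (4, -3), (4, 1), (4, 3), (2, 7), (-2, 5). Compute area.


Shoelace sum: (0*(-3) - 4*1) + (4*1 - 4*(-3)) + (4*3 - 4*1) + (4*7 - 2*3) + (2*5 - (-2)*7) + ((-2)*1 - 0*5)
= 64
Area = |64|/2 = 32

32


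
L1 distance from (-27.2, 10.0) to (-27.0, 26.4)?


|(-27.2)-(-27)| + |10-26.4| = 0.2 + 16.4 = 16.6

16.6


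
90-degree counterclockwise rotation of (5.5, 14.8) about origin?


90° CCW: (x,y) -> (-y, x)
(5.5,14.8) -> (-14.8, 5.5)

(-14.8, 5.5)


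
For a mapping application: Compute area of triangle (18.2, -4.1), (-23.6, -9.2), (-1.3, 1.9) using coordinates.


Area = |x_A(y_B-y_C) + x_B(y_C-y_A) + x_C(y_A-y_B)|/2
= |(-202.02) + (-141.6) + (-6.63)|/2
= 350.25/2 = 175.125

175.125


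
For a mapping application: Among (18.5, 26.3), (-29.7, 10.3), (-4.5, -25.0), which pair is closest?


d(P0,P1) = 50.7862, d(P0,P2) = 56.22, d(P1,P2) = 43.372
Closest: P1 and P2

Closest pair: (-29.7, 10.3) and (-4.5, -25.0), distance = 43.372


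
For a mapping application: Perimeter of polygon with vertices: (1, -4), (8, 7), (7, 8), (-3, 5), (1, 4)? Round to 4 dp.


Sides: (1, -4)->(8, 7): sqrt(170) = 13.038405, (8, 7)->(7, 8): sqrt(2) = 1.414214, (7, 8)->(-3, 5): sqrt(109) = 10.440307, (-3, 5)->(1, 4): sqrt(17) = 4.123106, (1, 4)->(1, -4): sqrt(64) = 8
Sum = 37.016032
Perimeter = 37.016

37.016


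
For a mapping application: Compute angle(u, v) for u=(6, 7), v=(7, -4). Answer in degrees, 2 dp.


u.v = 14, |u| = sqrt(85) = 9.2195, |v| = sqrt(65) = 8.0623
cos(theta) = u.v/(|u||v|) = 14/sqrt(5525) = 0.188348
theta = acos(0.188348) = 79.14 degrees

79.14 degrees


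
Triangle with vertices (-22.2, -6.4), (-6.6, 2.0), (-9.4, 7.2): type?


Side lengths squared: AB^2=313.92, BC^2=34.88, CA^2=348.8
Sorted: [34.88, 313.92, 348.8]
By sides: Scalene, By angles: Right

Scalene, Right


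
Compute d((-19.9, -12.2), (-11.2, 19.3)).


dx=8.7, dy=31.5
d^2 = 8.7^2 + 31.5^2 = 1067.94
d = sqrt(1067.94) = 32.6794

32.6794


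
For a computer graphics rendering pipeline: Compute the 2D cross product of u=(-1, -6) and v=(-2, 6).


u x v = u_x*v_y - u_y*v_x = (-1)*6 - (-6)*(-2)
= (-6) - 12 = -18

-18


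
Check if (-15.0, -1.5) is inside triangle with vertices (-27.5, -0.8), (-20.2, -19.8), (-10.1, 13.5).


Cross products: AB x AP = 232.39, BC x BP = 11.67, CA x CP = 190.93
All same sign? yes

Yes, inside


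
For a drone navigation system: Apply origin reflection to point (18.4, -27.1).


Reflection over origin: (x,y) -> (-x,-y)
(18.4, -27.1) -> (-18.4, 27.1)

(-18.4, 27.1)


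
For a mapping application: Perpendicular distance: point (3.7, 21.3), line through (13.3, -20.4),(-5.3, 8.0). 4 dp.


|cross product| = 502.98
|line direction| = sqrt(1152.52) = 33.9488
Distance = 502.98/sqrt(1152.52) = 14.8158

14.8158


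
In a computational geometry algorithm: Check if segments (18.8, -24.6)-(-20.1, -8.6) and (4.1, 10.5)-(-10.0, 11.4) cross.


Cross products: d1=481.68, d2=291.09, d3=-1130.19, d4=-939.6
d1*d2 < 0 and d3*d4 < 0? no

No, they don't intersect


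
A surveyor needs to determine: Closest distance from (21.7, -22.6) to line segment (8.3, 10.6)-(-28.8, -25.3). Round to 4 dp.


Project P onto AB: t = 0.2607 (clamped to [0,1])
Closest point on segment: (-1.3708, 1.242)
Distance: 33.1768

33.1768


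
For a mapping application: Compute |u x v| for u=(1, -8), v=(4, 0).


|u x v| = |1*0 - (-8)*4|
= |0 - (-32)| = 32

32


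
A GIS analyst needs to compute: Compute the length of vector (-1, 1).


|u| = sqrt((-1)^2 + 1^2) = sqrt(2) = 1.4142

1.4142


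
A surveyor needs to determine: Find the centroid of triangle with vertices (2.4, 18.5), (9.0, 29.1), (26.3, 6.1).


Centroid = ((x_A+x_B+x_C)/3, (y_A+y_B+y_C)/3)
= ((2.4+9+26.3)/3, (18.5+29.1+6.1)/3)
= (12.5667, 17.9)

(12.5667, 17.9)


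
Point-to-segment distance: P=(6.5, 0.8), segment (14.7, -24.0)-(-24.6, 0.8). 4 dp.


Project P onto AB: t = 0.434 (clamped to [0,1])
Closest point on segment: (-2.3574, -13.2361)
Distance: 16.5971

16.5971


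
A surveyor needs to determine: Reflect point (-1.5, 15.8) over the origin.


Reflection over origin: (x,y) -> (-x,-y)
(-1.5, 15.8) -> (1.5, -15.8)

(1.5, -15.8)


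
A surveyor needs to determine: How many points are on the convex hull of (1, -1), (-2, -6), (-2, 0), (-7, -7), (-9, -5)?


Convex hull vertices (CCW): (-9, -5), (-7, -7), (-2, -6), (1, -1), (-2, 0)
Count = 5

5


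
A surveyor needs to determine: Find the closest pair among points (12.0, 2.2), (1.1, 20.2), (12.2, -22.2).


d(P0,P1) = 21.0431, d(P0,P2) = 24.4008, d(P1,P2) = 43.8289
Closest: P0 and P1

Closest pair: (12.0, 2.2) and (1.1, 20.2), distance = 21.0431


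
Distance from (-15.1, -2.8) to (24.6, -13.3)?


dx=39.7, dy=-10.5
d^2 = 39.7^2 + (-10.5)^2 = 1686.34
d = sqrt(1686.34) = 41.0651

41.0651


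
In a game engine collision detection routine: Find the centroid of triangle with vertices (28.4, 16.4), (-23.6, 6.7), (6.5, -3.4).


Centroid = ((x_A+x_B+x_C)/3, (y_A+y_B+y_C)/3)
= ((28.4+(-23.6)+6.5)/3, (16.4+6.7+(-3.4))/3)
= (3.7667, 6.5667)

(3.7667, 6.5667)


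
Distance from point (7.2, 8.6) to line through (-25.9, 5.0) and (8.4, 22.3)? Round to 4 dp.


|cross product| = 449.15
|line direction| = sqrt(1475.78) = 38.4159
Distance = 449.15/sqrt(1475.78) = 11.6918

11.6918


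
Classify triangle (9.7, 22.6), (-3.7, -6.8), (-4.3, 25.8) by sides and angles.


Side lengths squared: AB^2=1043.92, BC^2=1063.12, CA^2=206.24
Sorted: [206.24, 1043.92, 1063.12]
By sides: Scalene, By angles: Acute

Scalene, Acute
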